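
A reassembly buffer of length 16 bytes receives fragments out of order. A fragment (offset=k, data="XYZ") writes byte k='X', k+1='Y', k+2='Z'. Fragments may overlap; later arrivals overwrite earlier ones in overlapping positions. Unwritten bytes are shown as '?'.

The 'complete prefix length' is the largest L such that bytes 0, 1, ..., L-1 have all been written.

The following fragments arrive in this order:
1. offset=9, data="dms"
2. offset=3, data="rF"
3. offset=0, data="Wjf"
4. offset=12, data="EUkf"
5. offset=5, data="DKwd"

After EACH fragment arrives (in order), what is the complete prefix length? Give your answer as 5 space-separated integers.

Answer: 0 0 5 5 16

Derivation:
Fragment 1: offset=9 data="dms" -> buffer=?????????dms???? -> prefix_len=0
Fragment 2: offset=3 data="rF" -> buffer=???rF????dms???? -> prefix_len=0
Fragment 3: offset=0 data="Wjf" -> buffer=WjfrF????dms???? -> prefix_len=5
Fragment 4: offset=12 data="EUkf" -> buffer=WjfrF????dmsEUkf -> prefix_len=5
Fragment 5: offset=5 data="DKwd" -> buffer=WjfrFDKwddmsEUkf -> prefix_len=16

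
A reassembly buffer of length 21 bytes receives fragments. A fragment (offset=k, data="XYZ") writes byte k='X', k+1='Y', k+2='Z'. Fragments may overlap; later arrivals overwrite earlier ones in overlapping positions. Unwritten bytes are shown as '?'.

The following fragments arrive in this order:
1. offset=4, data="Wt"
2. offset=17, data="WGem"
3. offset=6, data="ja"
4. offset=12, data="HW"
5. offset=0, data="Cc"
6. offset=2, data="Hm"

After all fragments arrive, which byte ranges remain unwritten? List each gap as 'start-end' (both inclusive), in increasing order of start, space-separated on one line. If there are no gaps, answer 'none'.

Answer: 8-11 14-16

Derivation:
Fragment 1: offset=4 len=2
Fragment 2: offset=17 len=4
Fragment 3: offset=6 len=2
Fragment 4: offset=12 len=2
Fragment 5: offset=0 len=2
Fragment 6: offset=2 len=2
Gaps: 8-11 14-16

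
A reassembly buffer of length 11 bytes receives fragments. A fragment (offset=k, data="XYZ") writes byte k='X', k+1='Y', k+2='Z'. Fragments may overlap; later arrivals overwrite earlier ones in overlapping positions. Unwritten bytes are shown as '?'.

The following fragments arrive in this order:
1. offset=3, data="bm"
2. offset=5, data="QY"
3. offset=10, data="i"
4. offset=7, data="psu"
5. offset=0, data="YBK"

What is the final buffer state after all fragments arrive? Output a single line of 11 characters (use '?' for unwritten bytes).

Answer: YBKbmQYpsui

Derivation:
Fragment 1: offset=3 data="bm" -> buffer=???bm??????
Fragment 2: offset=5 data="QY" -> buffer=???bmQY????
Fragment 3: offset=10 data="i" -> buffer=???bmQY???i
Fragment 4: offset=7 data="psu" -> buffer=???bmQYpsui
Fragment 5: offset=0 data="YBK" -> buffer=YBKbmQYpsui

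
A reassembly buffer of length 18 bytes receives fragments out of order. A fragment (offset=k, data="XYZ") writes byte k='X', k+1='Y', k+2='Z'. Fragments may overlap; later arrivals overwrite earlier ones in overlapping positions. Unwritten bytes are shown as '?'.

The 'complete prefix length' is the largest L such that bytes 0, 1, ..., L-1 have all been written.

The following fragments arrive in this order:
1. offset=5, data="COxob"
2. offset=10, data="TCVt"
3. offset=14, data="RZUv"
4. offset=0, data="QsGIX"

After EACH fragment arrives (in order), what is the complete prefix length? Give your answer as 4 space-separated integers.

Fragment 1: offset=5 data="COxob" -> buffer=?????COxob???????? -> prefix_len=0
Fragment 2: offset=10 data="TCVt" -> buffer=?????COxobTCVt???? -> prefix_len=0
Fragment 3: offset=14 data="RZUv" -> buffer=?????COxobTCVtRZUv -> prefix_len=0
Fragment 4: offset=0 data="QsGIX" -> buffer=QsGIXCOxobTCVtRZUv -> prefix_len=18

Answer: 0 0 0 18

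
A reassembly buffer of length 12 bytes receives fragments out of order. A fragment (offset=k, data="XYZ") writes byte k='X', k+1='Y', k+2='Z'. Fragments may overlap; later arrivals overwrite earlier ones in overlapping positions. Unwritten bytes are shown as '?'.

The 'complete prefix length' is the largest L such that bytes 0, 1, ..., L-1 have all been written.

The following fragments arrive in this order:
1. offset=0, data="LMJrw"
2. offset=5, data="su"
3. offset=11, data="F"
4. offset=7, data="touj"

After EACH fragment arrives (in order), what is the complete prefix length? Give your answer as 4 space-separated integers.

Answer: 5 7 7 12

Derivation:
Fragment 1: offset=0 data="LMJrw" -> buffer=LMJrw??????? -> prefix_len=5
Fragment 2: offset=5 data="su" -> buffer=LMJrwsu????? -> prefix_len=7
Fragment 3: offset=11 data="F" -> buffer=LMJrwsu????F -> prefix_len=7
Fragment 4: offset=7 data="touj" -> buffer=LMJrwsutoujF -> prefix_len=12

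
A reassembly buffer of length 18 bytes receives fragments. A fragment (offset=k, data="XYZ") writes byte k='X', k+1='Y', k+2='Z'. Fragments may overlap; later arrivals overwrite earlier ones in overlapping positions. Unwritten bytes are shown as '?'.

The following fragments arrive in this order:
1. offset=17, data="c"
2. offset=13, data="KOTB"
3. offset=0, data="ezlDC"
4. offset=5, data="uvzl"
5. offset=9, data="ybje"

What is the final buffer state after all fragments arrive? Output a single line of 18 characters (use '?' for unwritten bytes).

Fragment 1: offset=17 data="c" -> buffer=?????????????????c
Fragment 2: offset=13 data="KOTB" -> buffer=?????????????KOTBc
Fragment 3: offset=0 data="ezlDC" -> buffer=ezlDC????????KOTBc
Fragment 4: offset=5 data="uvzl" -> buffer=ezlDCuvzl????KOTBc
Fragment 5: offset=9 data="ybje" -> buffer=ezlDCuvzlybjeKOTBc

Answer: ezlDCuvzlybjeKOTBc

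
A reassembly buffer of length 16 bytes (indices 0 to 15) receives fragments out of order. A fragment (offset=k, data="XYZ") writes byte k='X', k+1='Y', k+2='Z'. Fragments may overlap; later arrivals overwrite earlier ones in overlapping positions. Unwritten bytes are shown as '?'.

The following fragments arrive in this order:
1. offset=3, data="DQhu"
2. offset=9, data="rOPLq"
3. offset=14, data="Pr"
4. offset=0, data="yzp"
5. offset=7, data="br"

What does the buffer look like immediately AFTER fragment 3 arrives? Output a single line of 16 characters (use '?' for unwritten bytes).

Answer: ???DQhu??rOPLqPr

Derivation:
Fragment 1: offset=3 data="DQhu" -> buffer=???DQhu?????????
Fragment 2: offset=9 data="rOPLq" -> buffer=???DQhu??rOPLq??
Fragment 3: offset=14 data="Pr" -> buffer=???DQhu??rOPLqPr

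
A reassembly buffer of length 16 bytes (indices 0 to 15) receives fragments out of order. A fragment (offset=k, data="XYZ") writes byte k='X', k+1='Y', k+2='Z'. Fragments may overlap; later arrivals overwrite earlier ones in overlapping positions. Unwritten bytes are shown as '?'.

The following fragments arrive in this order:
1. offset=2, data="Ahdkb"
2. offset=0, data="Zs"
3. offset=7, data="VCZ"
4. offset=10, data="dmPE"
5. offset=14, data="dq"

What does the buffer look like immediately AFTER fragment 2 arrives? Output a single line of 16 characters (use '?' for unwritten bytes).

Fragment 1: offset=2 data="Ahdkb" -> buffer=??Ahdkb?????????
Fragment 2: offset=0 data="Zs" -> buffer=ZsAhdkb?????????

Answer: ZsAhdkb?????????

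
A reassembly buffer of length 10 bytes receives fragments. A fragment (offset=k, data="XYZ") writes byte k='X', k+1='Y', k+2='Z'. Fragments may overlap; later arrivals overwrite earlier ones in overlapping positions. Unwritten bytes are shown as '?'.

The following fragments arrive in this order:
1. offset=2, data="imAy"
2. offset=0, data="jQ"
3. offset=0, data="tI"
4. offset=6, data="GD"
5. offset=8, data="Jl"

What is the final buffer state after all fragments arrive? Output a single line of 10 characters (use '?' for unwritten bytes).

Answer: tIimAyGDJl

Derivation:
Fragment 1: offset=2 data="imAy" -> buffer=??imAy????
Fragment 2: offset=0 data="jQ" -> buffer=jQimAy????
Fragment 3: offset=0 data="tI" -> buffer=tIimAy????
Fragment 4: offset=6 data="GD" -> buffer=tIimAyGD??
Fragment 5: offset=8 data="Jl" -> buffer=tIimAyGDJl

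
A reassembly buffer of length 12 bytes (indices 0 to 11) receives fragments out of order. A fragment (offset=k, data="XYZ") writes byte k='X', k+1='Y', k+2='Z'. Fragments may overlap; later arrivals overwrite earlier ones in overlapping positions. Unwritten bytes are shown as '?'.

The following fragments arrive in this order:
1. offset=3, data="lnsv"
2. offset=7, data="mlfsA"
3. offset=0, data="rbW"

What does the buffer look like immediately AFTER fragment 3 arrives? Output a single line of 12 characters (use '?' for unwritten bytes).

Answer: rbWlnsvmlfsA

Derivation:
Fragment 1: offset=3 data="lnsv" -> buffer=???lnsv?????
Fragment 2: offset=7 data="mlfsA" -> buffer=???lnsvmlfsA
Fragment 3: offset=0 data="rbW" -> buffer=rbWlnsvmlfsA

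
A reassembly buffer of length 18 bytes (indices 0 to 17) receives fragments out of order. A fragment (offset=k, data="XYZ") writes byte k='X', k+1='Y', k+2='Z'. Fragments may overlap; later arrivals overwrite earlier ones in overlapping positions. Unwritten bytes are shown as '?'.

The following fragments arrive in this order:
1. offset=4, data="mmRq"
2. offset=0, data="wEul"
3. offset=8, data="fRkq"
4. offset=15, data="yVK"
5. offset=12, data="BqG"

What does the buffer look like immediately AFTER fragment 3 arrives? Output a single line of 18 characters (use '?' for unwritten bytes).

Fragment 1: offset=4 data="mmRq" -> buffer=????mmRq??????????
Fragment 2: offset=0 data="wEul" -> buffer=wEulmmRq??????????
Fragment 3: offset=8 data="fRkq" -> buffer=wEulmmRqfRkq??????

Answer: wEulmmRqfRkq??????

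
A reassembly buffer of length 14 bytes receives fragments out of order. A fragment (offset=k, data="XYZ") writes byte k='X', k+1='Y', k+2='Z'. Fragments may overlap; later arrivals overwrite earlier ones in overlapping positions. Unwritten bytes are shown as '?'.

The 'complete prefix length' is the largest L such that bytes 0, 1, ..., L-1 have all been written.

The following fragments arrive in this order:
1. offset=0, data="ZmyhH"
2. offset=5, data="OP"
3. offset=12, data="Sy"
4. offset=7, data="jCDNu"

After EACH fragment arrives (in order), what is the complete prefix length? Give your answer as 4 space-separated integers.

Fragment 1: offset=0 data="ZmyhH" -> buffer=ZmyhH????????? -> prefix_len=5
Fragment 2: offset=5 data="OP" -> buffer=ZmyhHOP??????? -> prefix_len=7
Fragment 3: offset=12 data="Sy" -> buffer=ZmyhHOP?????Sy -> prefix_len=7
Fragment 4: offset=7 data="jCDNu" -> buffer=ZmyhHOPjCDNuSy -> prefix_len=14

Answer: 5 7 7 14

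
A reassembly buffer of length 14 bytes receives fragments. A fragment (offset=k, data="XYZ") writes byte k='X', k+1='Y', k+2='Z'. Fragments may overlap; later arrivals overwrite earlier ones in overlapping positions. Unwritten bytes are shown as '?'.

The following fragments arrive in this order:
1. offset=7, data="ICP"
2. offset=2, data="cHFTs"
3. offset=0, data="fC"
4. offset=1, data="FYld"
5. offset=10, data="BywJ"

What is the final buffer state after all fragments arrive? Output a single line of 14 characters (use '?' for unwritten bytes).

Fragment 1: offset=7 data="ICP" -> buffer=???????ICP????
Fragment 2: offset=2 data="cHFTs" -> buffer=??cHFTsICP????
Fragment 3: offset=0 data="fC" -> buffer=fCcHFTsICP????
Fragment 4: offset=1 data="FYld" -> buffer=fFYldTsICP????
Fragment 5: offset=10 data="BywJ" -> buffer=fFYldTsICPBywJ

Answer: fFYldTsICPBywJ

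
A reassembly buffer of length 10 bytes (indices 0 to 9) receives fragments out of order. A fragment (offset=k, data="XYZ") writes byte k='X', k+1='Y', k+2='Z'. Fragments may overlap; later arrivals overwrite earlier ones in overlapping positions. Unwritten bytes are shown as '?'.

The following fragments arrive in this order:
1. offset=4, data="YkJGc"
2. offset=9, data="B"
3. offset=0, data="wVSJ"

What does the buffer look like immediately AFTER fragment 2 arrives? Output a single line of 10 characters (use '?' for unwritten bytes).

Fragment 1: offset=4 data="YkJGc" -> buffer=????YkJGc?
Fragment 2: offset=9 data="B" -> buffer=????YkJGcB

Answer: ????YkJGcB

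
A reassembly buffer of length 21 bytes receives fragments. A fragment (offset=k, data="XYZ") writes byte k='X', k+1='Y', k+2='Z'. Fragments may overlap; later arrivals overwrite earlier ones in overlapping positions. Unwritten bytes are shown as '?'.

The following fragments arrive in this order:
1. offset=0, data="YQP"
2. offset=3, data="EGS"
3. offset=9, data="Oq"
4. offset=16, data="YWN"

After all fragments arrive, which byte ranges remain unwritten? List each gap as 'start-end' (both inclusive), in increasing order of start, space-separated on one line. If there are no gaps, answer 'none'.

Fragment 1: offset=0 len=3
Fragment 2: offset=3 len=3
Fragment 3: offset=9 len=2
Fragment 4: offset=16 len=3
Gaps: 6-8 11-15 19-20

Answer: 6-8 11-15 19-20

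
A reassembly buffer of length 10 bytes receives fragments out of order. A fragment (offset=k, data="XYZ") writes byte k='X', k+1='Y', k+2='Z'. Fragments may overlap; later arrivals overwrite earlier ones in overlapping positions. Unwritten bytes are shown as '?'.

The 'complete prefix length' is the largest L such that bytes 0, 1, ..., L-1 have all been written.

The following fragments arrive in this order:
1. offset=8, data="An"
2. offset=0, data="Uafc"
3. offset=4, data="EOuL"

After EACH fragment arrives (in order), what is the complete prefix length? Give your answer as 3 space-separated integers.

Answer: 0 4 10

Derivation:
Fragment 1: offset=8 data="An" -> buffer=????????An -> prefix_len=0
Fragment 2: offset=0 data="Uafc" -> buffer=Uafc????An -> prefix_len=4
Fragment 3: offset=4 data="EOuL" -> buffer=UafcEOuLAn -> prefix_len=10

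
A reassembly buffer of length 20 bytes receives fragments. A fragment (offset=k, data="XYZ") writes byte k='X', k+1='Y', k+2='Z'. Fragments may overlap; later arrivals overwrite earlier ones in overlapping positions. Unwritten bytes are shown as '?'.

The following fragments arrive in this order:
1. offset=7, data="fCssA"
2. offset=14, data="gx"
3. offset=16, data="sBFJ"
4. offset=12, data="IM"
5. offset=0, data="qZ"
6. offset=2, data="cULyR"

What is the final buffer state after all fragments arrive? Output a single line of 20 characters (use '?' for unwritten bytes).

Answer: qZcULyRfCssAIMgxsBFJ

Derivation:
Fragment 1: offset=7 data="fCssA" -> buffer=???????fCssA????????
Fragment 2: offset=14 data="gx" -> buffer=???????fCssA??gx????
Fragment 3: offset=16 data="sBFJ" -> buffer=???????fCssA??gxsBFJ
Fragment 4: offset=12 data="IM" -> buffer=???????fCssAIMgxsBFJ
Fragment 5: offset=0 data="qZ" -> buffer=qZ?????fCssAIMgxsBFJ
Fragment 6: offset=2 data="cULyR" -> buffer=qZcULyRfCssAIMgxsBFJ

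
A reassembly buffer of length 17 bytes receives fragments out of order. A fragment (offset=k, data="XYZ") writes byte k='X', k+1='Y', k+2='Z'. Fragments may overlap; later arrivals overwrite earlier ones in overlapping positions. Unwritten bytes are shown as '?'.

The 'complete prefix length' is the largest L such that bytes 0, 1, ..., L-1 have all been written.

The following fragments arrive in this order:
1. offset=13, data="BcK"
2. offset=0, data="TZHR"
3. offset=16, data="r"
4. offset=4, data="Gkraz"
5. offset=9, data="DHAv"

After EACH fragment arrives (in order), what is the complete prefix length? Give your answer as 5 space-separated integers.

Fragment 1: offset=13 data="BcK" -> buffer=?????????????BcK? -> prefix_len=0
Fragment 2: offset=0 data="TZHR" -> buffer=TZHR?????????BcK? -> prefix_len=4
Fragment 3: offset=16 data="r" -> buffer=TZHR?????????BcKr -> prefix_len=4
Fragment 4: offset=4 data="Gkraz" -> buffer=TZHRGkraz????BcKr -> prefix_len=9
Fragment 5: offset=9 data="DHAv" -> buffer=TZHRGkrazDHAvBcKr -> prefix_len=17

Answer: 0 4 4 9 17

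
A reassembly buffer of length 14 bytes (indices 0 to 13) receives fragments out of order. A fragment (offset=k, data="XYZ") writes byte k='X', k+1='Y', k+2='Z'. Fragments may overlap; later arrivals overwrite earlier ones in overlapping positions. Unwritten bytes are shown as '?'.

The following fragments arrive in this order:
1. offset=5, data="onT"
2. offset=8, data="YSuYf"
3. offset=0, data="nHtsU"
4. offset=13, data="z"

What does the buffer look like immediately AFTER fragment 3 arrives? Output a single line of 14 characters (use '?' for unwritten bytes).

Fragment 1: offset=5 data="onT" -> buffer=?????onT??????
Fragment 2: offset=8 data="YSuYf" -> buffer=?????onTYSuYf?
Fragment 3: offset=0 data="nHtsU" -> buffer=nHtsUonTYSuYf?

Answer: nHtsUonTYSuYf?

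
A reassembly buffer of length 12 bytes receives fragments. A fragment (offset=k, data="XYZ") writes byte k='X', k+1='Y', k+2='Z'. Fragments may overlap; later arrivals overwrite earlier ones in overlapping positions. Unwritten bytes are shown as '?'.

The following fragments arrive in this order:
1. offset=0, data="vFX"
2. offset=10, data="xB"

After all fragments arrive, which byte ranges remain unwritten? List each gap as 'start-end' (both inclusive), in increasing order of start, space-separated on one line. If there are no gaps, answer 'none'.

Fragment 1: offset=0 len=3
Fragment 2: offset=10 len=2
Gaps: 3-9

Answer: 3-9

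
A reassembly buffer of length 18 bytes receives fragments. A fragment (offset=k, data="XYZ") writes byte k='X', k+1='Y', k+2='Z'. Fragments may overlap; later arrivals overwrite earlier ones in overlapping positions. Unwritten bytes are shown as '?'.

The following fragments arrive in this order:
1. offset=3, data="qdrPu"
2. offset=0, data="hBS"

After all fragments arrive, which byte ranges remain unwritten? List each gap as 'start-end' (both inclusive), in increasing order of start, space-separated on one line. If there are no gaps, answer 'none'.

Answer: 8-17

Derivation:
Fragment 1: offset=3 len=5
Fragment 2: offset=0 len=3
Gaps: 8-17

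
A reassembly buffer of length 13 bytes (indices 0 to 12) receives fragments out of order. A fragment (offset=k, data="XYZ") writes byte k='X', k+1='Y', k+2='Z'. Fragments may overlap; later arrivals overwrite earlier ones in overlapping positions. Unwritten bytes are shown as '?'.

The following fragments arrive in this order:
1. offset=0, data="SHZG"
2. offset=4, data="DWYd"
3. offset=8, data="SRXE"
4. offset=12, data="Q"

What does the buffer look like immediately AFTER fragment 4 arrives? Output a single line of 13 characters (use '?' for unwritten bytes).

Fragment 1: offset=0 data="SHZG" -> buffer=SHZG?????????
Fragment 2: offset=4 data="DWYd" -> buffer=SHZGDWYd?????
Fragment 3: offset=8 data="SRXE" -> buffer=SHZGDWYdSRXE?
Fragment 4: offset=12 data="Q" -> buffer=SHZGDWYdSRXEQ

Answer: SHZGDWYdSRXEQ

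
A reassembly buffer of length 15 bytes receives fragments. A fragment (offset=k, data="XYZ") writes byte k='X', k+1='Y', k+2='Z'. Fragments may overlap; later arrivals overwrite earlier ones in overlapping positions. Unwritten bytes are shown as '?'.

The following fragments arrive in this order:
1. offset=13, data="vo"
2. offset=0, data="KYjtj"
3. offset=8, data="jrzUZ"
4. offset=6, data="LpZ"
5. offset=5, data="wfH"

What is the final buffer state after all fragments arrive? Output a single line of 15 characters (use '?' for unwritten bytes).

Fragment 1: offset=13 data="vo" -> buffer=?????????????vo
Fragment 2: offset=0 data="KYjtj" -> buffer=KYjtj????????vo
Fragment 3: offset=8 data="jrzUZ" -> buffer=KYjtj???jrzUZvo
Fragment 4: offset=6 data="LpZ" -> buffer=KYjtj?LpZrzUZvo
Fragment 5: offset=5 data="wfH" -> buffer=KYjtjwfHZrzUZvo

Answer: KYjtjwfHZrzUZvo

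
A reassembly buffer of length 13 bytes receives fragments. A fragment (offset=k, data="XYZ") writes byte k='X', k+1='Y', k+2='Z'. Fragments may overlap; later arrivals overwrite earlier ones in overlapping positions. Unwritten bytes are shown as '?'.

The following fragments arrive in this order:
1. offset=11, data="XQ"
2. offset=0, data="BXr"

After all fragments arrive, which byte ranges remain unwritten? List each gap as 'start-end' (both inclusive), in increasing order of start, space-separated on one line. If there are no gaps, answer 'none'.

Fragment 1: offset=11 len=2
Fragment 2: offset=0 len=3
Gaps: 3-10

Answer: 3-10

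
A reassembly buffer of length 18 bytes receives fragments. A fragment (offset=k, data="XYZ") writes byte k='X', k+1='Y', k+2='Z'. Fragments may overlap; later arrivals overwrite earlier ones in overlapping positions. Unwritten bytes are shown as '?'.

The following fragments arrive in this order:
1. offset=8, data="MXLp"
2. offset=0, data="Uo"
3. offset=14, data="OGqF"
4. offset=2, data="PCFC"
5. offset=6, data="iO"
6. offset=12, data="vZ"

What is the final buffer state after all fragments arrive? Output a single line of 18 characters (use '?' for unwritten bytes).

Answer: UoPCFCiOMXLpvZOGqF

Derivation:
Fragment 1: offset=8 data="MXLp" -> buffer=????????MXLp??????
Fragment 2: offset=0 data="Uo" -> buffer=Uo??????MXLp??????
Fragment 3: offset=14 data="OGqF" -> buffer=Uo??????MXLp??OGqF
Fragment 4: offset=2 data="PCFC" -> buffer=UoPCFC??MXLp??OGqF
Fragment 5: offset=6 data="iO" -> buffer=UoPCFCiOMXLp??OGqF
Fragment 6: offset=12 data="vZ" -> buffer=UoPCFCiOMXLpvZOGqF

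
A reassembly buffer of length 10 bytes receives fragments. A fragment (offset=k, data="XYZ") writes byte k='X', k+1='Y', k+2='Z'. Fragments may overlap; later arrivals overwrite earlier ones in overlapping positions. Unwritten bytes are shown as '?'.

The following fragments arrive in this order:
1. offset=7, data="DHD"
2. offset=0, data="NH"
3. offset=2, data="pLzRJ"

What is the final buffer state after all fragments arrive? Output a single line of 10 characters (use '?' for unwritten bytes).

Answer: NHpLzRJDHD

Derivation:
Fragment 1: offset=7 data="DHD" -> buffer=???????DHD
Fragment 2: offset=0 data="NH" -> buffer=NH?????DHD
Fragment 3: offset=2 data="pLzRJ" -> buffer=NHpLzRJDHD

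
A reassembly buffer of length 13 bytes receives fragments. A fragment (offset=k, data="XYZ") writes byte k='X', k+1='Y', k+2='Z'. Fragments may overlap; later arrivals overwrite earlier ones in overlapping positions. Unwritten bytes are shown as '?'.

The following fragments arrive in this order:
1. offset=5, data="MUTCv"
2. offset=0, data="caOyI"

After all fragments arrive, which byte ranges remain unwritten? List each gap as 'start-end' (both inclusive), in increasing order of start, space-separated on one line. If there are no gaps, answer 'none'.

Answer: 10-12

Derivation:
Fragment 1: offset=5 len=5
Fragment 2: offset=0 len=5
Gaps: 10-12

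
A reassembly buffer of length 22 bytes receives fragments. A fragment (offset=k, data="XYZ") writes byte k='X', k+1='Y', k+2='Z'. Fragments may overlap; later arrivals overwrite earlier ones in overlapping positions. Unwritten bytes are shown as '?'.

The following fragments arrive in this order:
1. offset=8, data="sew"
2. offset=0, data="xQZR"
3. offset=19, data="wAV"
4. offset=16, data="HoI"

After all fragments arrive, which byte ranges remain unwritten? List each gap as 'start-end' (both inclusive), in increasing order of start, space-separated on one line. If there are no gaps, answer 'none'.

Fragment 1: offset=8 len=3
Fragment 2: offset=0 len=4
Fragment 3: offset=19 len=3
Fragment 4: offset=16 len=3
Gaps: 4-7 11-15

Answer: 4-7 11-15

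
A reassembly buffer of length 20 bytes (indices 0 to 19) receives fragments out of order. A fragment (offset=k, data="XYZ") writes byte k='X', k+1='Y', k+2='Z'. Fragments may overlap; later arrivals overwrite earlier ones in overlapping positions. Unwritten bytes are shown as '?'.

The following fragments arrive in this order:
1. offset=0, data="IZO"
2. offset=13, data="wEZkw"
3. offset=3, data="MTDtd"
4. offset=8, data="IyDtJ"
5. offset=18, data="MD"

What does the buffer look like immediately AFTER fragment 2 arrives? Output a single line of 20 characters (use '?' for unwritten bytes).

Answer: IZO??????????wEZkw??

Derivation:
Fragment 1: offset=0 data="IZO" -> buffer=IZO?????????????????
Fragment 2: offset=13 data="wEZkw" -> buffer=IZO??????????wEZkw??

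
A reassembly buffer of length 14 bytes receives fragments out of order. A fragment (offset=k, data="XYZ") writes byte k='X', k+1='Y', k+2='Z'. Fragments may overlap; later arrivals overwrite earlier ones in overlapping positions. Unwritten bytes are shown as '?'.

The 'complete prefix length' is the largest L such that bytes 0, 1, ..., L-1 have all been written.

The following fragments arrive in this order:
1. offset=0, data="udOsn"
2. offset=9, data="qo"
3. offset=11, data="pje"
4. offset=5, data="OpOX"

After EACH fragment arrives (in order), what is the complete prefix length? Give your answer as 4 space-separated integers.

Answer: 5 5 5 14

Derivation:
Fragment 1: offset=0 data="udOsn" -> buffer=udOsn????????? -> prefix_len=5
Fragment 2: offset=9 data="qo" -> buffer=udOsn????qo??? -> prefix_len=5
Fragment 3: offset=11 data="pje" -> buffer=udOsn????qopje -> prefix_len=5
Fragment 4: offset=5 data="OpOX" -> buffer=udOsnOpOXqopje -> prefix_len=14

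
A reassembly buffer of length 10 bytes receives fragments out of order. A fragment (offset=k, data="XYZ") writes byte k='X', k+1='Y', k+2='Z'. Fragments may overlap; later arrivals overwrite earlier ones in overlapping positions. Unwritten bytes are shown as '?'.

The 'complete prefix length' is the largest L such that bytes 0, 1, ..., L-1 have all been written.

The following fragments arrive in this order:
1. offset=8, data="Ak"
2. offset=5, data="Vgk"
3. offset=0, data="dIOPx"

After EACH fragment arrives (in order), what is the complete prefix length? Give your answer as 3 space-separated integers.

Answer: 0 0 10

Derivation:
Fragment 1: offset=8 data="Ak" -> buffer=????????Ak -> prefix_len=0
Fragment 2: offset=5 data="Vgk" -> buffer=?????VgkAk -> prefix_len=0
Fragment 3: offset=0 data="dIOPx" -> buffer=dIOPxVgkAk -> prefix_len=10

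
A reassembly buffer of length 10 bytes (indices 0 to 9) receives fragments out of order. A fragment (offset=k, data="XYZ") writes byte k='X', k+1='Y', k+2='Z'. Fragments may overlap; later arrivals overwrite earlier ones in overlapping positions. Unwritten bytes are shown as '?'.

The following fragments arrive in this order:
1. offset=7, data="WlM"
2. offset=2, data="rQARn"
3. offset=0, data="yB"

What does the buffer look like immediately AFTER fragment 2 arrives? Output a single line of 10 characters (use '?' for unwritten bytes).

Fragment 1: offset=7 data="WlM" -> buffer=???????WlM
Fragment 2: offset=2 data="rQARn" -> buffer=??rQARnWlM

Answer: ??rQARnWlM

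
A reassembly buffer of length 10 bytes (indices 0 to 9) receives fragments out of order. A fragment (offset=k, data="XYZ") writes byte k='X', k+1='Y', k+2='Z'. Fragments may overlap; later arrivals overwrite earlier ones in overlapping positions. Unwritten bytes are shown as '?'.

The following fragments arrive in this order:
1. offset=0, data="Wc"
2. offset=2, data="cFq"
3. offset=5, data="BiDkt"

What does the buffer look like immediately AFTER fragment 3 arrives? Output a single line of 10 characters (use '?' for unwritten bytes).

Answer: WccFqBiDkt

Derivation:
Fragment 1: offset=0 data="Wc" -> buffer=Wc????????
Fragment 2: offset=2 data="cFq" -> buffer=WccFq?????
Fragment 3: offset=5 data="BiDkt" -> buffer=WccFqBiDkt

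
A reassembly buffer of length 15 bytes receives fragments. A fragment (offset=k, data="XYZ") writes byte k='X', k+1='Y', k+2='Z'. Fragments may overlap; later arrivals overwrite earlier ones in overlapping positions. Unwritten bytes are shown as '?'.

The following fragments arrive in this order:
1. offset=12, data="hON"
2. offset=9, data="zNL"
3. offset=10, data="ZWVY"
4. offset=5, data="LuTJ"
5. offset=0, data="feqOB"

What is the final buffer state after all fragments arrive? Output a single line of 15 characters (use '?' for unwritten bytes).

Answer: feqOBLuTJzZWVYN

Derivation:
Fragment 1: offset=12 data="hON" -> buffer=????????????hON
Fragment 2: offset=9 data="zNL" -> buffer=?????????zNLhON
Fragment 3: offset=10 data="ZWVY" -> buffer=?????????zZWVYN
Fragment 4: offset=5 data="LuTJ" -> buffer=?????LuTJzZWVYN
Fragment 5: offset=0 data="feqOB" -> buffer=feqOBLuTJzZWVYN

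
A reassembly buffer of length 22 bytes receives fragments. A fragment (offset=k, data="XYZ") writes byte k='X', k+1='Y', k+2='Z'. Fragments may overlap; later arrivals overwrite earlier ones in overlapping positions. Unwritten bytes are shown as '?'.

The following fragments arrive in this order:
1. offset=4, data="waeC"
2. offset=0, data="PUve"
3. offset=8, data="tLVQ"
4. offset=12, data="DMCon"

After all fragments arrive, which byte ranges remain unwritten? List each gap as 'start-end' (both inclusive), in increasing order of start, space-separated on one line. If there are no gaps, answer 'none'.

Fragment 1: offset=4 len=4
Fragment 2: offset=0 len=4
Fragment 3: offset=8 len=4
Fragment 4: offset=12 len=5
Gaps: 17-21

Answer: 17-21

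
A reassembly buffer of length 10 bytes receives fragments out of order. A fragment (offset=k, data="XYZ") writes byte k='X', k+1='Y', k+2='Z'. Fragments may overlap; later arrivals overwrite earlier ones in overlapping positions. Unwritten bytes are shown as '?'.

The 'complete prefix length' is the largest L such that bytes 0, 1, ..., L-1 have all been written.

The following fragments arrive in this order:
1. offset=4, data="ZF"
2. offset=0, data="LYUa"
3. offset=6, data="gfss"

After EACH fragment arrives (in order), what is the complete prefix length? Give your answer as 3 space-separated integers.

Fragment 1: offset=4 data="ZF" -> buffer=????ZF???? -> prefix_len=0
Fragment 2: offset=0 data="LYUa" -> buffer=LYUaZF???? -> prefix_len=6
Fragment 3: offset=6 data="gfss" -> buffer=LYUaZFgfss -> prefix_len=10

Answer: 0 6 10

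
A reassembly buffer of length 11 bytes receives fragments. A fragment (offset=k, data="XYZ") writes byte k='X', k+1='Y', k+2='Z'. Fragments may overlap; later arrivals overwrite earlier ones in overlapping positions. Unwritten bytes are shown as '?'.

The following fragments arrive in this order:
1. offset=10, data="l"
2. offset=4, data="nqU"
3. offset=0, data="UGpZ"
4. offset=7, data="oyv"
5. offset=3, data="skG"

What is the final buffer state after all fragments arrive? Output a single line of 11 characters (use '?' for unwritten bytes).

Fragment 1: offset=10 data="l" -> buffer=??????????l
Fragment 2: offset=4 data="nqU" -> buffer=????nqU???l
Fragment 3: offset=0 data="UGpZ" -> buffer=UGpZnqU???l
Fragment 4: offset=7 data="oyv" -> buffer=UGpZnqUoyvl
Fragment 5: offset=3 data="skG" -> buffer=UGpskGUoyvl

Answer: UGpskGUoyvl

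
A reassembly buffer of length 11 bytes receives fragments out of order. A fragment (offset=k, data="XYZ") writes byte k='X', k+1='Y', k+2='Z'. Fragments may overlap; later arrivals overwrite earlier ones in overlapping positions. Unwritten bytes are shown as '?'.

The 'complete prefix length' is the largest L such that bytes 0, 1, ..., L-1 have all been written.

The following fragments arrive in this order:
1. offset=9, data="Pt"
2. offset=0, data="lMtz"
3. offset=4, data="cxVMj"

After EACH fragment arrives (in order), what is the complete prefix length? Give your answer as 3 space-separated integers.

Answer: 0 4 11

Derivation:
Fragment 1: offset=9 data="Pt" -> buffer=?????????Pt -> prefix_len=0
Fragment 2: offset=0 data="lMtz" -> buffer=lMtz?????Pt -> prefix_len=4
Fragment 3: offset=4 data="cxVMj" -> buffer=lMtzcxVMjPt -> prefix_len=11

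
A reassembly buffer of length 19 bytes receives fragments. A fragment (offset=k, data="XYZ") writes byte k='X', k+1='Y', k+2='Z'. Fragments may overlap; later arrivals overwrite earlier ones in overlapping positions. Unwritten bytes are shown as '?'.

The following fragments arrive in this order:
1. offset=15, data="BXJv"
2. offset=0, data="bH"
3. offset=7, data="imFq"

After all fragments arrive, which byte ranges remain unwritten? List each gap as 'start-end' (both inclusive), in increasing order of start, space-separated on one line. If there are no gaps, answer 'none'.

Answer: 2-6 11-14

Derivation:
Fragment 1: offset=15 len=4
Fragment 2: offset=0 len=2
Fragment 3: offset=7 len=4
Gaps: 2-6 11-14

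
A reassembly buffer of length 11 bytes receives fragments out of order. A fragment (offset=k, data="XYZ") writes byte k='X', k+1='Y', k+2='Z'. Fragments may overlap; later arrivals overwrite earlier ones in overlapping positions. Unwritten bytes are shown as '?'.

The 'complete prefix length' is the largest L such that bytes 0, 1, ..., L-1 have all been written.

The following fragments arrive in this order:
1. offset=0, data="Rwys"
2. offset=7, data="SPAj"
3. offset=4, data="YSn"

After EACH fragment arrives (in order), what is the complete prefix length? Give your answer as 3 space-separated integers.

Fragment 1: offset=0 data="Rwys" -> buffer=Rwys??????? -> prefix_len=4
Fragment 2: offset=7 data="SPAj" -> buffer=Rwys???SPAj -> prefix_len=4
Fragment 3: offset=4 data="YSn" -> buffer=RwysYSnSPAj -> prefix_len=11

Answer: 4 4 11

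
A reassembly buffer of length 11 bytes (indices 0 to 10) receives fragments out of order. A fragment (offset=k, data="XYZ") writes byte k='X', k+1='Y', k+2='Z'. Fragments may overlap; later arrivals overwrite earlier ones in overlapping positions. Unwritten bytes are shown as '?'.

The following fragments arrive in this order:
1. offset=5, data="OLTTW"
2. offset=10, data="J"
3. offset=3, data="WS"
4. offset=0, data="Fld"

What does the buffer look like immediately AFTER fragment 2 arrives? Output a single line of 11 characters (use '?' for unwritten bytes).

Fragment 1: offset=5 data="OLTTW" -> buffer=?????OLTTW?
Fragment 2: offset=10 data="J" -> buffer=?????OLTTWJ

Answer: ?????OLTTWJ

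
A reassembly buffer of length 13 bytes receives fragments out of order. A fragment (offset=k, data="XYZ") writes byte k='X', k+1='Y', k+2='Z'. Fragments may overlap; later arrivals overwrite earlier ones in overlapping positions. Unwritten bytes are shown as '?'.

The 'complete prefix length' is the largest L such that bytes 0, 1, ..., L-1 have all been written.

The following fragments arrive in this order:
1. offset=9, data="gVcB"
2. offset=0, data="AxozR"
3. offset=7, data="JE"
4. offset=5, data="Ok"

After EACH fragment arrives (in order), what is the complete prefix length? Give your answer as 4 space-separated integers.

Fragment 1: offset=9 data="gVcB" -> buffer=?????????gVcB -> prefix_len=0
Fragment 2: offset=0 data="AxozR" -> buffer=AxozR????gVcB -> prefix_len=5
Fragment 3: offset=7 data="JE" -> buffer=AxozR??JEgVcB -> prefix_len=5
Fragment 4: offset=5 data="Ok" -> buffer=AxozROkJEgVcB -> prefix_len=13

Answer: 0 5 5 13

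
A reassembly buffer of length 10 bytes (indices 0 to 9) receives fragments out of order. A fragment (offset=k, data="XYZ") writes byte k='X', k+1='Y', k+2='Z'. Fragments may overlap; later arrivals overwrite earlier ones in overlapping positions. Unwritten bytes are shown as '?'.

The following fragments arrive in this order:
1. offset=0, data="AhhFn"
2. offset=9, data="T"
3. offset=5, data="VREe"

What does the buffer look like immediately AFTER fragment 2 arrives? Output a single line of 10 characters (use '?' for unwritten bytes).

Answer: AhhFn????T

Derivation:
Fragment 1: offset=0 data="AhhFn" -> buffer=AhhFn?????
Fragment 2: offset=9 data="T" -> buffer=AhhFn????T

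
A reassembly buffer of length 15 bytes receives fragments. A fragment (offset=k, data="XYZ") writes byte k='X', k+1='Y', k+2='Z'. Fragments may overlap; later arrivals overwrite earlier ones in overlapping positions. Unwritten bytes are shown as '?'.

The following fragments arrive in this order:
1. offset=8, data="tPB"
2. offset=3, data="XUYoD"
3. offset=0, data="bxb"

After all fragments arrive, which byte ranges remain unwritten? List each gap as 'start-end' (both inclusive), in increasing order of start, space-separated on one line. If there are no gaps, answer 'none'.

Fragment 1: offset=8 len=3
Fragment 2: offset=3 len=5
Fragment 3: offset=0 len=3
Gaps: 11-14

Answer: 11-14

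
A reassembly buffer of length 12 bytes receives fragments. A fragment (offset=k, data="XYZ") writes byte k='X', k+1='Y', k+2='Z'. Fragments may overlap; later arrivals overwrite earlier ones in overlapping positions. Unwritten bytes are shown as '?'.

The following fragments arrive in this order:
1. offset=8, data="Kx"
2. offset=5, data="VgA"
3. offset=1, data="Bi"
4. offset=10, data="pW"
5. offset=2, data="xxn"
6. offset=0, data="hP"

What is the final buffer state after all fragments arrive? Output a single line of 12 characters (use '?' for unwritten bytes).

Fragment 1: offset=8 data="Kx" -> buffer=????????Kx??
Fragment 2: offset=5 data="VgA" -> buffer=?????VgAKx??
Fragment 3: offset=1 data="Bi" -> buffer=?Bi??VgAKx??
Fragment 4: offset=10 data="pW" -> buffer=?Bi??VgAKxpW
Fragment 5: offset=2 data="xxn" -> buffer=?BxxnVgAKxpW
Fragment 6: offset=0 data="hP" -> buffer=hPxxnVgAKxpW

Answer: hPxxnVgAKxpW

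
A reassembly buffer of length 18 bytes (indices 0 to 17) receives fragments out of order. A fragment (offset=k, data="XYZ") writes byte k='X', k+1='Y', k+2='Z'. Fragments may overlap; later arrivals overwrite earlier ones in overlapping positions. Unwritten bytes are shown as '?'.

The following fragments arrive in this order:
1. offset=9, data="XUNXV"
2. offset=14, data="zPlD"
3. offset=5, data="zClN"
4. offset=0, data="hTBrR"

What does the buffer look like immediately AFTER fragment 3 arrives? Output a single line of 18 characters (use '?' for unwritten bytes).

Fragment 1: offset=9 data="XUNXV" -> buffer=?????????XUNXV????
Fragment 2: offset=14 data="zPlD" -> buffer=?????????XUNXVzPlD
Fragment 3: offset=5 data="zClN" -> buffer=?????zClNXUNXVzPlD

Answer: ?????zClNXUNXVzPlD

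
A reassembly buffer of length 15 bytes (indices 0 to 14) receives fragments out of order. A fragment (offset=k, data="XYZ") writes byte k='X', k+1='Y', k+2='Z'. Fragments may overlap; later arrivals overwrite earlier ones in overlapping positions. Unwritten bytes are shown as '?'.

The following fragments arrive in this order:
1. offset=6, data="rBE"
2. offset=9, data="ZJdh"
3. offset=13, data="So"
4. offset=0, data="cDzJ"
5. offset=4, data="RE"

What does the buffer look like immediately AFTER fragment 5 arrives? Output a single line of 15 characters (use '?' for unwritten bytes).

Fragment 1: offset=6 data="rBE" -> buffer=??????rBE??????
Fragment 2: offset=9 data="ZJdh" -> buffer=??????rBEZJdh??
Fragment 3: offset=13 data="So" -> buffer=??????rBEZJdhSo
Fragment 4: offset=0 data="cDzJ" -> buffer=cDzJ??rBEZJdhSo
Fragment 5: offset=4 data="RE" -> buffer=cDzJRErBEZJdhSo

Answer: cDzJRErBEZJdhSo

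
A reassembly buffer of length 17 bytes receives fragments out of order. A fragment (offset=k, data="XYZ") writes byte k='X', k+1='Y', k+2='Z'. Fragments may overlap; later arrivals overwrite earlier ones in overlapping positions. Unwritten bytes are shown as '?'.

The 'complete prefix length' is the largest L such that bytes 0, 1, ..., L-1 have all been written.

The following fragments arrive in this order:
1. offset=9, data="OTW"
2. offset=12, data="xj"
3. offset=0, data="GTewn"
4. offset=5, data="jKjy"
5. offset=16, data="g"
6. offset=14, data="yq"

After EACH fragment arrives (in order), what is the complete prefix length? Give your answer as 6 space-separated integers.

Answer: 0 0 5 14 14 17

Derivation:
Fragment 1: offset=9 data="OTW" -> buffer=?????????OTW????? -> prefix_len=0
Fragment 2: offset=12 data="xj" -> buffer=?????????OTWxj??? -> prefix_len=0
Fragment 3: offset=0 data="GTewn" -> buffer=GTewn????OTWxj??? -> prefix_len=5
Fragment 4: offset=5 data="jKjy" -> buffer=GTewnjKjyOTWxj??? -> prefix_len=14
Fragment 5: offset=16 data="g" -> buffer=GTewnjKjyOTWxj??g -> prefix_len=14
Fragment 6: offset=14 data="yq" -> buffer=GTewnjKjyOTWxjyqg -> prefix_len=17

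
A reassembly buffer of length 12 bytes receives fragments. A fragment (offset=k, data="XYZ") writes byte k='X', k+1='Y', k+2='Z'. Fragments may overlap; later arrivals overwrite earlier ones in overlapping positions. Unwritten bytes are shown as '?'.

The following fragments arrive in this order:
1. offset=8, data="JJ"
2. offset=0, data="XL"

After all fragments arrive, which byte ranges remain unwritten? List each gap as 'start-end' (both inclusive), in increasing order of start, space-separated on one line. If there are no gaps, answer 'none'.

Answer: 2-7 10-11

Derivation:
Fragment 1: offset=8 len=2
Fragment 2: offset=0 len=2
Gaps: 2-7 10-11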